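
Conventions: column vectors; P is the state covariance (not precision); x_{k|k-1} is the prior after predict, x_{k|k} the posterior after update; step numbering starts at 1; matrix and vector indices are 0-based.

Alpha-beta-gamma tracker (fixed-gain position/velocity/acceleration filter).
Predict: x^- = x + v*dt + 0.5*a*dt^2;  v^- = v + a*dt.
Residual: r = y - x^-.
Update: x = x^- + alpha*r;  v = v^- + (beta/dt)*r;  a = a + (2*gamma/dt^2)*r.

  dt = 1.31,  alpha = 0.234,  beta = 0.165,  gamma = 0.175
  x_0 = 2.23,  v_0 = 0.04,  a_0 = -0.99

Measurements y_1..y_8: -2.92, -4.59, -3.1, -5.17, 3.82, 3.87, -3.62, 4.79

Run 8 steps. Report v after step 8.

v_post = 21.8402

step 1: x_pred=1.4329  r=-4.3529  x^+=0.4143  v^+=-1.8052  a^+=-1.8778
step 2: x_pred=-3.5617  r=-1.0283  x^+=-3.8023  v^+=-4.3946  a^+=-2.0875
step 3: x_pred=-11.3504  r=8.2504  x^+=-9.4198  v^+=-6.0901  a^+=-0.4048
step 4: x_pred=-17.7452  r=12.5752  x^+=-14.8026  v^+=-5.0365  a^+=2.1599
step 5: x_pred=-19.5471  r=23.3671  x^+=-14.0792  v^+=0.7361  a^+=6.9256
step 6: x_pred=-7.1724  r=11.0424  x^+=-4.5885  v^+=11.1995  a^+=9.1777
step 7: x_pred=17.9578  r=-21.5778  x^+=12.9086  v^+=20.5045  a^+=4.7769
step 8: x_pred=43.8683  r=-39.0783  x^+=34.7240  v^+=21.8402  a^+=-3.1932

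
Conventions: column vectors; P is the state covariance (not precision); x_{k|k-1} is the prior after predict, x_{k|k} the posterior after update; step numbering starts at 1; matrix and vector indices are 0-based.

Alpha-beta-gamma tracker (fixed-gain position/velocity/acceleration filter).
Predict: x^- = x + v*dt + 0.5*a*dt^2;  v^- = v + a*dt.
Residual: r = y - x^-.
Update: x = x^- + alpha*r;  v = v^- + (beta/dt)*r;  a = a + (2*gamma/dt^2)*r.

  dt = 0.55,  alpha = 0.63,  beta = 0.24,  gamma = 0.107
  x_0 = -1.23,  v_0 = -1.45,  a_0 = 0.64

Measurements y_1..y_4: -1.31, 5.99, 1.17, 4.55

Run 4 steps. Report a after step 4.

a_post = 2.2606

step 1: x_pred=-1.9307  r=0.6207  x^+=-1.5397  v^+=-0.8271  a^+=1.0791
step 2: x_pred=-1.8314  r=7.8214  x^+=3.0961  v^+=3.1793  a^+=6.6122
step 3: x_pred=5.8448  r=-4.6748  x^+=2.8997  v^+=4.7761  a^+=3.3051
step 4: x_pred=6.0265  r=-1.4765  x^+=5.0963  v^+=5.9497  a^+=2.2606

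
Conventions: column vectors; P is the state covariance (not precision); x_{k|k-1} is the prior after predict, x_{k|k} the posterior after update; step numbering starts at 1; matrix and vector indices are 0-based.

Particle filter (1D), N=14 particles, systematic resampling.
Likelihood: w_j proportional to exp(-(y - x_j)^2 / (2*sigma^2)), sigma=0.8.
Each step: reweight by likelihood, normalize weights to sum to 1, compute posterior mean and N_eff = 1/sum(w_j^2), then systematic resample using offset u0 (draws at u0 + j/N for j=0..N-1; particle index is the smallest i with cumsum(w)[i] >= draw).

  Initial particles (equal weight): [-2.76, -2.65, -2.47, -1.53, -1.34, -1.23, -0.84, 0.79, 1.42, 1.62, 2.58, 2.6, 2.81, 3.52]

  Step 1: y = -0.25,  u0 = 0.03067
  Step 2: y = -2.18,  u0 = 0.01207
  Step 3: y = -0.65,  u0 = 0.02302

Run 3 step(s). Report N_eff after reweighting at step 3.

N_eff = 13.5037

step 1: w=[0.0028, 0.0043, 0.0083, 0.1086, 0.1544, 0.1845, 0.2977, 0.1678, 0.0442, 0.0254, 0.0007, 0.0007, 0.0003, 0.0000]  mean=-0.6490  Neff=5.2855  idx=[3, 3, 4, 4, 5, 5, 5, 6, 6, 6, 6, 7, 7, 8]
step 2: w=[0.1421, 0.1421, 0.1139, 0.1139, 0.0977, 0.0977, 0.0977, 0.0486, 0.0486, 0.0486, 0.0486, 0.0002, 0.0002, 0.0000]  mean=-1.2637  Neff=9.5756  idx=[0, 0, 1, 1, 2, 2, 3, 3, 4, 5, 6, 6, 8, 9]
step 3: w=[0.0548, 0.0548, 0.0548, 0.0548, 0.0692, 0.0692, 0.0692, 0.0692, 0.0772, 0.0772, 0.0772, 0.0772, 0.0976, 0.0976]  mean=-1.2501  Neff=13.5037  idx=[0, 1, 3, 4, 5, 6, 7, 8, 9, 10, 11, 12, 12, 13]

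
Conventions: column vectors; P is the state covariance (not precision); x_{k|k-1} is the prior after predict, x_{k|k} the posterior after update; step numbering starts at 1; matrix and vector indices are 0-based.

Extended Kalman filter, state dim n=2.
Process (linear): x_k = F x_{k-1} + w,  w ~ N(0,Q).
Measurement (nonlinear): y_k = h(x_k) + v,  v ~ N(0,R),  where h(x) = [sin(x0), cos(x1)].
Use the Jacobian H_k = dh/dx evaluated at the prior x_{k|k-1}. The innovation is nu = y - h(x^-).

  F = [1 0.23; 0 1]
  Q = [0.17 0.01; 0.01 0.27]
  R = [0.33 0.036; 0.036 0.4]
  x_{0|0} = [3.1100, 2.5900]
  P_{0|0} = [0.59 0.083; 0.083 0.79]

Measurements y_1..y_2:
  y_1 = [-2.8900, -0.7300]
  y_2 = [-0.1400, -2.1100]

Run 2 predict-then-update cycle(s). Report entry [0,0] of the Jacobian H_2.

H_jac[0,0] = 0.9872

step 1: x^-=[3.7057, 2.5900]  P^-=[0.8400 0.2747; 0.2747 1.0600]  H_jac=[-0.8451 0.0000; 0.0000 -0.5240]  S=[0.9299 0.1577; 0.1577 0.6911]  K=[-0.7574 -0.0355; -0.1179 -0.7769]  nu=[-2.3553, 0.1217]  x^+=[5.4852, 2.7732]  P^+=[0.2973 0.0791; 0.0791 0.6011]
step 2: x^-=[6.1230, 2.7732]  P^-=[0.5355 0.2274; 0.2274 0.8711]  H_jac=[0.9872 0.0000; 0.0000 -0.3601]  S=[0.8519 -0.0448; -0.0448 0.5129]  K=[0.6150 -0.1059; 0.2324 -0.5912]  nu=[0.0195, -1.1771]  x^+=[6.2596, 3.4736]  P^+=[0.2017 0.0561; 0.0561 0.6335]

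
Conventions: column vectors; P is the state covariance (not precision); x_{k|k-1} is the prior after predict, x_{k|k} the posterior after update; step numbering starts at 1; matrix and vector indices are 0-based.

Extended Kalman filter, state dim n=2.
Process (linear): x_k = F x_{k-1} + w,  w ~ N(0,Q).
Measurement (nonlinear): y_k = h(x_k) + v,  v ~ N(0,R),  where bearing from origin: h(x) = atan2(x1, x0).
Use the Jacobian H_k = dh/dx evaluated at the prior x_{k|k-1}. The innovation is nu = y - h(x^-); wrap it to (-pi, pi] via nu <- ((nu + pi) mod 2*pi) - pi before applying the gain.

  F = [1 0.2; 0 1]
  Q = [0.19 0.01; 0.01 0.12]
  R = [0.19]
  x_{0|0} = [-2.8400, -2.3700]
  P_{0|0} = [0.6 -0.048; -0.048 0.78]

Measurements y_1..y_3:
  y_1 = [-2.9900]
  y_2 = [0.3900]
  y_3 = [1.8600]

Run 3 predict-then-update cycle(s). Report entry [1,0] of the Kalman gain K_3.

K[1,0] = -0.2372

step 1: x^-=[-3.3140, -2.3700]  P^-=[0.8020 0.1180; 0.1180 0.9000]  H_jac=[0.1428 -0.1996]  S=[0.2355]  K=[0.3862; -0.6915]  nu=[-0.4692]  x^+=[-3.4952, -2.0456]  P^+=[0.7669 0.1809; 0.1809 0.7874]
step 2: x^-=[-3.9043, -2.0456]  P^-=[1.0607 0.3484; 0.3484 0.9074]  H_jac=[0.1053 -0.2010]  S=[0.2237]  K=[0.1863; -0.6513]  nu=[3.0490]  x^+=[-3.3362, -4.0314]  P^+=[1.0530 0.3755; 0.3755 0.8125]
step 3: x^-=[-4.1425, -4.0314]  P^-=[1.4257 0.5480; 0.5480 0.9325]  H_jac=[0.1207 -0.1240]  S=[0.2087]  K=[0.4987; -0.2372]  nu=[-2.0534]  x^+=[-5.1665, -3.5444]  P^+=[1.3738 0.5727; 0.5727 0.9208]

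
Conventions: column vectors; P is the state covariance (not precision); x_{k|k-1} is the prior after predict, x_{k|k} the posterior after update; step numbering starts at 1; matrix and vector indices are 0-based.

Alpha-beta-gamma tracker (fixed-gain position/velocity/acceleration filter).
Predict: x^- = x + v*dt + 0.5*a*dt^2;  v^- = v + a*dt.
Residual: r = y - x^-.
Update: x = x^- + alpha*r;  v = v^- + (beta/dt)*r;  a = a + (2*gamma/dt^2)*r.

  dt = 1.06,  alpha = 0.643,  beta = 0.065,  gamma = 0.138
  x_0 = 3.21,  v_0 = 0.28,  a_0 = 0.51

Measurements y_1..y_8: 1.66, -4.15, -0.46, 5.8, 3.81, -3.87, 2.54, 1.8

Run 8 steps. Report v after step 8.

v_post = 1.9966

step 1: x_pred=3.7933  r=-2.1333  x^+=2.4216  v^+=0.6898  a^+=-0.0140
step 2: x_pred=3.1449  r=-7.2949  x^+=-1.5457  v^+=0.2276  a^+=-1.8059
step 3: x_pred=-2.3191  r=1.8591  x^+=-1.1237  v^+=-1.5727  a^+=-1.3493
step 4: x_pred=-3.5488  r=9.3488  x^+=2.4625  v^+=-2.4297  a^+=0.9471
step 5: x_pred=0.4192  r=3.3908  x^+=2.5995  v^+=-1.2178  a^+=1.7801
step 6: x_pred=2.3087  r=-6.1787  x^+=-1.6642  v^+=0.2902  a^+=0.2623
step 7: x_pred=-1.2092  r=3.7492  x^+=1.2015  v^+=0.7982  a^+=1.1833
step 8: x_pred=2.7124  r=-0.9124  x^+=2.1257  v^+=1.9966  a^+=0.9592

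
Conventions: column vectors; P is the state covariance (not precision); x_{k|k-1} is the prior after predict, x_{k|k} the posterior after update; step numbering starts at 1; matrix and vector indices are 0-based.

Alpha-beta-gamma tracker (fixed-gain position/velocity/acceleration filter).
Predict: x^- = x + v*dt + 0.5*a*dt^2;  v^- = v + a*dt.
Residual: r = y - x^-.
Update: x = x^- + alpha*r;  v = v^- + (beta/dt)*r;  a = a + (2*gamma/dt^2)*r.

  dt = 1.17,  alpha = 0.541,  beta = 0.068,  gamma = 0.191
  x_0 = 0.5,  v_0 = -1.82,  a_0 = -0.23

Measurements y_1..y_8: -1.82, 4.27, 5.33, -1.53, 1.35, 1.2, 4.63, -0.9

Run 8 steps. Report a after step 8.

a_post = -6.3594

step 1: x_pred=-1.7868  r=-0.0332  x^+=-1.8048  v^+=-2.0910  a^+=-0.2393
step 2: x_pred=-4.4150  r=8.6850  x^+=0.2836  v^+=-1.8662  a^+=2.1844
step 3: x_pred=-0.4048  r=5.7348  x^+=2.6977  v^+=1.0228  a^+=3.7847
step 4: x_pred=6.4848  r=-8.0148  x^+=2.1488  v^+=4.9851  a^+=1.5481
step 5: x_pred=9.0409  r=-7.6909  x^+=4.8801  v^+=6.3493  a^+=-0.5981
step 6: x_pred=11.8995  r=-10.6995  x^+=6.1111  v^+=5.0277  a^+=-3.5839
step 7: x_pred=9.5405  r=-4.9105  x^+=6.8839  v^+=0.5492  a^+=-4.9542
step 8: x_pred=4.1356  r=-5.0356  x^+=1.4113  v^+=-5.5399  a^+=-6.3594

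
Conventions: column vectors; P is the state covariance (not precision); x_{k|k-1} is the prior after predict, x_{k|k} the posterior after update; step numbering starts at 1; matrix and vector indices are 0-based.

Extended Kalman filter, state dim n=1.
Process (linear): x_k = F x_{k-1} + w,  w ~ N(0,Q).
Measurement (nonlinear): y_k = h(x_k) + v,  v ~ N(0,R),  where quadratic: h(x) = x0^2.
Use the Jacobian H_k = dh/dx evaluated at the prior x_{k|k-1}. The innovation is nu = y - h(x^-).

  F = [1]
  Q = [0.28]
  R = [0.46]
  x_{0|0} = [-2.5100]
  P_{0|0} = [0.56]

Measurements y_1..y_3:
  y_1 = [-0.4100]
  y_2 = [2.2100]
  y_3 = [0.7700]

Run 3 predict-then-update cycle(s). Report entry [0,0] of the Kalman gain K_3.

step 1: x^-=[-2.5100]  P^-=[0.8400]  H_jac=[-5.0200]  S=[21.6283]  K=[-0.1950]  nu=[-6.7101]  x^+=[-1.2018]  P^+=[0.0179]
step 2: x^-=[-1.2018]  P^-=[0.2979]  H_jac=[-2.4035]  S=[2.1807]  K=[-0.3283]  nu=[0.7658]  x^+=[-1.4532]  P^+=[0.0628]
step 3: x^-=[-1.4532]  P^-=[0.3428]  H_jac=[-2.9063]  S=[3.3558]  K=[-0.2969]  nu=[-1.3417]  x^+=[-1.0548]  P^+=[0.0470]

K[0,0] = -0.2969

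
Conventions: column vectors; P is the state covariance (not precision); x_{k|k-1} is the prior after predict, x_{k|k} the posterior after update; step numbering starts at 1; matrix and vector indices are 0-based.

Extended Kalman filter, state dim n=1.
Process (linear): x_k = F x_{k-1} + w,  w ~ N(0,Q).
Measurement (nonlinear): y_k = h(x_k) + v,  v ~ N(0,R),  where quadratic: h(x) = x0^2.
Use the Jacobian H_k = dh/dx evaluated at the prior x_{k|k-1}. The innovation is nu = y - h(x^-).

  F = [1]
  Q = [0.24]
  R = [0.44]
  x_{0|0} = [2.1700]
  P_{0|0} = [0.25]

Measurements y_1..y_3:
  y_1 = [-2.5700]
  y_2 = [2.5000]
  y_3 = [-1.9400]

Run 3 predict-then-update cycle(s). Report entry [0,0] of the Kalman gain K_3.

step 1: x^-=[2.1700]  P^-=[0.4900]  H_jac=[4.3400]  S=[9.6694]  K=[0.2199]  nu=[-7.2789]  x^+=[0.5692]  P^+=[0.0223]
step 2: x^-=[0.5692]  P^-=[0.2623]  H_jac=[1.1383]  S=[0.7799]  K=[0.3829]  nu=[2.1761]  x^+=[1.4023]  P^+=[0.1480]
step 3: x^-=[1.4023]  P^-=[0.3880]  H_jac=[2.8045]  S=[3.4917]  K=[0.3116]  nu=[-3.9063]  x^+=[0.1849]  P^+=[0.0489]

K[0,0] = 0.3116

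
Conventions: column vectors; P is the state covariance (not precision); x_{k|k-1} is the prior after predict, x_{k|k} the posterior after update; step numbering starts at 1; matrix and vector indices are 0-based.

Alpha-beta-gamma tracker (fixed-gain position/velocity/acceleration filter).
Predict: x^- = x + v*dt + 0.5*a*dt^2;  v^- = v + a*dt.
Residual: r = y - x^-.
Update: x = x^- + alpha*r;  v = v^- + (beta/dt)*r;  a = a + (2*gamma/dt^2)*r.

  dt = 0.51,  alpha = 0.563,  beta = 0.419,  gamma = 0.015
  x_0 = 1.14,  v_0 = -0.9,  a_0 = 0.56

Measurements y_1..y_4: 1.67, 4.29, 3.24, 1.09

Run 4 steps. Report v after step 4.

v_post = -0.6364

step 1: x_pred=0.7538  r=0.9162  x^+=1.2696  v^+=0.1383  a^+=0.6657
step 2: x_pred=1.4267  r=2.8633  x^+=3.0388  v^+=2.8302  a^+=0.9959
step 3: x_pred=4.6117  r=-1.3717  x^+=3.8394  v^+=2.2112  a^+=0.8377
step 4: x_pred=5.0761  r=-3.9861  x^+=2.8319  v^+=-0.6364  a^+=0.3780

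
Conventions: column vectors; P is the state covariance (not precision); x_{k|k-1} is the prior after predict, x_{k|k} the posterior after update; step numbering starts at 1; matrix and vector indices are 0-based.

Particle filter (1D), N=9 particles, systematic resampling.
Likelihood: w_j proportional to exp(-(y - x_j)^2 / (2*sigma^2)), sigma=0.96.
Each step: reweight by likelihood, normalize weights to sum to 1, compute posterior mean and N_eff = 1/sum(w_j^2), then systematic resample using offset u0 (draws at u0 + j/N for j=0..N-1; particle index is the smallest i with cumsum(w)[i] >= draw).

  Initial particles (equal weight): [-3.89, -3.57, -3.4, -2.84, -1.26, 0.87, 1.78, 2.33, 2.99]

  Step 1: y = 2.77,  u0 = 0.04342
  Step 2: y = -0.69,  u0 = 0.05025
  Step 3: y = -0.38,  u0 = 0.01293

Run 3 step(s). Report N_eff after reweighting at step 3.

step 1: w=[0.0000, 0.0000, 0.0000, 0.0000, 0.0001, 0.0542, 0.2257, 0.3458, 0.3742]  mean=2.3735  Neff=3.1897  idx=[5, 6, 6, 7, 7, 7, 8, 8, 8]
step 2: w=[0.7351, 0.1005, 0.1005, 0.0195, 0.0195, 0.0195, 0.0018, 0.0018, 0.0018]  mean=1.1498  Neff=1.7804  idx=[0, 0, 0, 0, 0, 0, 0, 1, 3]
step 3: w=[0.1383, 0.1383, 0.1383, 0.1383, 0.1383, 0.1383, 0.1383, 0.0257, 0.0060]  mean=0.9021  Neff=7.4272  idx=[0, 0, 1, 2, 3, 4, 4, 5, 6]

N_eff = 7.4272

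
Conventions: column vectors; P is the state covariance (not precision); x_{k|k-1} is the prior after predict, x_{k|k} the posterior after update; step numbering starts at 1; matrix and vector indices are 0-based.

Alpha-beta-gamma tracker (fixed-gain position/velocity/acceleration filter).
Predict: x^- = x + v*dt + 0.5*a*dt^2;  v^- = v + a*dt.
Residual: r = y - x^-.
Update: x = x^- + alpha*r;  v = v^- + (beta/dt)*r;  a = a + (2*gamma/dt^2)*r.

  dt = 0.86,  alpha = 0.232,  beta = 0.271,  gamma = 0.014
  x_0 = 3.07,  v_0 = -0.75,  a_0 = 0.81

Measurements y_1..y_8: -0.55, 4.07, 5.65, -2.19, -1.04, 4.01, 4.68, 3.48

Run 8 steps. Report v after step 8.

v_post = 1.1178

step 1: x_pred=2.7245  r=-3.2745  x^+=1.9648  v^+=-1.0853  a^+=0.6860
step 2: x_pred=1.2852  r=2.7848  x^+=1.9313  v^+=0.3823  a^+=0.7915
step 3: x_pred=2.5527  r=3.0973  x^+=3.2713  v^+=2.0389  a^+=0.9087
step 4: x_pred=5.3608  r=-7.5508  x^+=3.6090  v^+=0.4410  a^+=0.6229
step 5: x_pred=4.2186  r=-5.2586  x^+=2.9986  v^+=-0.6804  a^+=0.4238
step 6: x_pred=2.5702  r=1.4398  x^+=2.9042  v^+=0.1378  a^+=0.4783
step 7: x_pred=3.1996  r=1.4804  x^+=3.5430  v^+=1.0156  a^+=0.5343
step 8: x_pred=4.6140  r=-1.1340  x^+=4.3509  v^+=1.1178  a^+=0.4914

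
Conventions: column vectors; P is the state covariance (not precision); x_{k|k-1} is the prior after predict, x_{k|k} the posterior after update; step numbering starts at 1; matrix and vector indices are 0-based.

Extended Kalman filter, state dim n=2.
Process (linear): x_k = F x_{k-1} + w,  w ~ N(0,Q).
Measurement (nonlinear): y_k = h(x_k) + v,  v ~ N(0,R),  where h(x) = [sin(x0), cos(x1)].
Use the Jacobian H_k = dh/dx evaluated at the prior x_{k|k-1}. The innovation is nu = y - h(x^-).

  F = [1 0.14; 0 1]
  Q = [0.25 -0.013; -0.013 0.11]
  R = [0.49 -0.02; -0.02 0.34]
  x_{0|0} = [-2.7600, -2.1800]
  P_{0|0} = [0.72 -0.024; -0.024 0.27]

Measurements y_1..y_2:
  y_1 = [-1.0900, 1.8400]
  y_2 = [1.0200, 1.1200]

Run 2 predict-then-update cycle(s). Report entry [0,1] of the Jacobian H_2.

step 1: x^-=[-3.0652, -2.1800]  P^-=[0.9686 0.0008; 0.0008 0.3800]  H_jac=[-0.9971 0.0000; 0.0000 0.8201]  S=[1.4529 -0.0207; -0.0207 0.5956]  K=[-0.6650 -0.0220; 0.0069 0.5235]  nu=[-1.0137, 2.4122]  x^+=[-2.4441, -0.9242]  P^+=[0.3264 0.0071; 0.0071 0.2169]
step 2: x^-=[-2.5735, -0.9242]  P^-=[0.5826 0.0245; 0.0245 0.3269]  H_jac=[-0.8429 0.0000; 0.0000 0.7981]  S=[0.9039 -0.0365; -0.0365 0.5482]  K=[-0.5433 -0.0005; -0.0036 0.4756]  nu=[1.5581, 0.5175]  x^+=[-3.4202, -0.6837]  P^+=[0.3158 0.0134; 0.0134 0.2027]

H_jac[0,1] = 0.0000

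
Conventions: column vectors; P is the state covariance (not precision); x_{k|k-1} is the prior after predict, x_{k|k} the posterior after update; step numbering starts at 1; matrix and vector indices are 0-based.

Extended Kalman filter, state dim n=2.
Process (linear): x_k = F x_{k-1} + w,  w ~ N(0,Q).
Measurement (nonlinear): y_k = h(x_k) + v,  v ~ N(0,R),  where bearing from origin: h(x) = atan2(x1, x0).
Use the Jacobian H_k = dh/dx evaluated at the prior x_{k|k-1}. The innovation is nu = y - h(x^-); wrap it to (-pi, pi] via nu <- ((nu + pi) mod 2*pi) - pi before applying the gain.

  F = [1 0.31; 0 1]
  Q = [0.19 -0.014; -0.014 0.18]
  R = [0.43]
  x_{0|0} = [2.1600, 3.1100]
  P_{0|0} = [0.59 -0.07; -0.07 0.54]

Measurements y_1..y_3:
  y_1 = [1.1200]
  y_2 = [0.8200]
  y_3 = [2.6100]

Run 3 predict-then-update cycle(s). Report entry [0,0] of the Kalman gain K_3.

step 1: x^-=[3.1241, 3.1100]  P^-=[0.7885 0.0834; 0.0834 0.7200]  H_jac=[-0.1600 0.1608]  S=[0.4645]  K=[-0.2428; 0.2205]  nu=[0.3369]  x^+=[3.0423, 3.1843]  P^+=[0.7611 0.1083; 0.1083 0.6974]
step 2: x^-=[4.0294, 3.1843]  P^-=[1.0853 0.3105; 0.3105 0.8774]  H_jac=[-0.1207 0.1528]  S=[0.4548]  K=[-0.1838; 0.2123]  nu=[0.1512]  x^+=[4.0016, 3.2164]  P^+=[1.0699 0.3282; 0.3282 0.8569]
step 3: x^-=[4.9987, 3.2164]  P^-=[1.5457 0.5799; 0.5799 1.0369]  H_jac=[-0.0910 0.1415]  S=[0.4486]  K=[-0.1308; 0.2093]  nu=[2.0383]  x^+=[4.7321, 3.6431]  P^+=[1.5381 0.5921; 0.5921 1.0173]

K[0,0] = -0.1308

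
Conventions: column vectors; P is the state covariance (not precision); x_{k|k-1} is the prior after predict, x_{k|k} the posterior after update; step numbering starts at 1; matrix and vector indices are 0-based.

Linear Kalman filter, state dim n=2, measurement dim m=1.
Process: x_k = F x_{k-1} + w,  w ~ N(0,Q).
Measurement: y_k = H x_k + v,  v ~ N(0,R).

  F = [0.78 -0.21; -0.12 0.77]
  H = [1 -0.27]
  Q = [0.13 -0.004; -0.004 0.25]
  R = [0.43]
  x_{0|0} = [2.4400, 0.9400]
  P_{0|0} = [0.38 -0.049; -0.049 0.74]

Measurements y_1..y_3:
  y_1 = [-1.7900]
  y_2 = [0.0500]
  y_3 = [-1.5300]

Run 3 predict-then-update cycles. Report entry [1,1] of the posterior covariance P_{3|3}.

step 1: x^-=[1.7058, 0.4310]  P^-=[0.4099 -0.1899; -0.1899 0.7033]  S=[0.9937]  K=[0.4641; -0.3822]  nu=[-3.3794]  x^+=[0.1375, 1.7226]  P^+=[0.1959 -0.0136; -0.0136 0.5581]
step 2: x^-=[-0.2545, 1.3099]  P^-=[0.2783 -0.1211; -0.1211 0.5863]  S=[0.8164]  K=[0.3809; -0.3423]  nu=[0.6582]  x^+=[-0.0038, 1.0846]  P^+=[0.1598 -0.0147; -0.0147 0.4906]
step 3: x^-=[-0.2307, 0.8356]  P^-=[0.2537 -0.1075; -0.1075 0.5459]  S=[0.7815]  K=[0.3617; -0.3261]  nu=[-1.0736]  x^+=[-0.6191, 1.1858]  P^+=[0.1514 -0.0153; -0.0153 0.4628]

P_post[1,1] = 0.4628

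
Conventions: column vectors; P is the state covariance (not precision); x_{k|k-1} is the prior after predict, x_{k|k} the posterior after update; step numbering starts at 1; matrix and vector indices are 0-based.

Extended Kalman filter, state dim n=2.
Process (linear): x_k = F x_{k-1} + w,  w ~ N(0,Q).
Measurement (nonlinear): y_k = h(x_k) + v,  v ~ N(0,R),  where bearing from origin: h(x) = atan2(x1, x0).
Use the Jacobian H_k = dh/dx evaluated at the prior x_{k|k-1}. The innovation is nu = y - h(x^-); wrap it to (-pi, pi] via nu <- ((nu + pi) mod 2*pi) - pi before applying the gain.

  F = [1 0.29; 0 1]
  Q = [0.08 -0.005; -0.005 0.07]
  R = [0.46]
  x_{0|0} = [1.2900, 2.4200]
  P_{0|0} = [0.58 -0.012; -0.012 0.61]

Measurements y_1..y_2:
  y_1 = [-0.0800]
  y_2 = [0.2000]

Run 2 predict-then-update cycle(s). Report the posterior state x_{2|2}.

x_post = [2.9694, 2.1471]

step 1: x^-=[1.9918, 2.4200]  P^-=[0.7043 0.1599; 0.1599 0.6800]  H_jac=[-0.2463 0.2028]  S=[0.5147]  K=[-0.2741; 0.1913]  nu=[-0.9622]  x^+=[2.2555, 2.2359]  P^+=[0.6657 0.1869; 0.1869 0.6612]
step 2: x^-=[2.9039, 2.2359]  P^-=[0.9097 0.3736; 0.3736 0.7312]  H_jac=[-0.1665 0.2162]  S=[0.4925]  K=[-0.1434; 0.1947]  nu=[-0.4562]  x^+=[2.9694, 2.1471]  P^+=[0.8995 0.3874; 0.3874 0.7125]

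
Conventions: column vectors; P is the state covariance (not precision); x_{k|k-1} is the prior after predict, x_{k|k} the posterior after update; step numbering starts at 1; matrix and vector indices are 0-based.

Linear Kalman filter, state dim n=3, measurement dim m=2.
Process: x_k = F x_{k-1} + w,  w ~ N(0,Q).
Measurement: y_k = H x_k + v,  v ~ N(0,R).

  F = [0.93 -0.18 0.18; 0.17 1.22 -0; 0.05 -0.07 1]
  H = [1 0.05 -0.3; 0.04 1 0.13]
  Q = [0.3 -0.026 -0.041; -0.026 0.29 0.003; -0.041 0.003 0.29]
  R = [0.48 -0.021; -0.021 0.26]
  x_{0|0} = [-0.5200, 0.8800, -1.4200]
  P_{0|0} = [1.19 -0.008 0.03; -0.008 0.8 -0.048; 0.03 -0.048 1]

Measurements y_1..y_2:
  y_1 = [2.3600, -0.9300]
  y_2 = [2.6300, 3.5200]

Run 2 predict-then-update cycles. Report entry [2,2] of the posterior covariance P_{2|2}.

P_post[2,2] = 1.6296

step 1: x^-=[-0.8976, 0.9852, -1.5076]  P^-=[1.4034 -0.0320 0.2424; -0.0320 1.5118 -0.1091; 0.2424 -0.1091 1.3067]  S=[1.8594 0.0883; 0.0883 1.7677]  K=[0.7150 -0.0042; 0.0008 0.8464; -0.0855 0.0442]  nu=[2.7561, -1.6833]  x^+=[1.0801, -0.4373, -1.8175]  P^+=[0.4534 -0.0802 0.3536; -0.0802 0.2452 -0.1686; 0.3536 -0.1686 1.2903]
step 2: x^-=[0.7560, -0.3499, -1.7329]  P^-=[0.8980 -0.1229 0.5858; -0.1229 0.6348 -0.1636; 0.5858 -0.1636 1.6422]  S=[1.1685 -0.0234; -0.0234 0.8777]  K=[0.6129 0.0040; -0.0222 0.6928; 0.0745 0.0855]  nu=[1.3716, 4.0649]  x^+=[1.6129, 2.4359, -1.2832]  P^+=[0.4591 -0.0995 0.5334; -0.0995 0.2122 -0.2125; 0.5334 -0.2125 1.6296]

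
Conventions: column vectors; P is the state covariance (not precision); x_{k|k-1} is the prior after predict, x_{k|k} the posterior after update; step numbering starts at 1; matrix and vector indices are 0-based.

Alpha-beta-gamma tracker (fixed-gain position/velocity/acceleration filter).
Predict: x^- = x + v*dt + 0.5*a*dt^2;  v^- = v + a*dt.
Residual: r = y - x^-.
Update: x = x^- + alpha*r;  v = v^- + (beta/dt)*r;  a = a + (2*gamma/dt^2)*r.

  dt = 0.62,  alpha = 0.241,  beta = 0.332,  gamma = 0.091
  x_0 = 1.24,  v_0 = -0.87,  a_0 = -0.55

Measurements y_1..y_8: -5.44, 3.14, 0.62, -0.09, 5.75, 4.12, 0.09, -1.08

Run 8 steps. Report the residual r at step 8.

step 1: x_pred=0.5949  r=-6.0349  x^+=-0.8595  v^+=-4.4426  a^+=-3.4073
step 2: x_pred=-4.2688  r=7.4088  x^+=-2.4833  v^+=-2.5878  a^+=0.1005
step 3: x_pred=-4.0684  r=4.6884  x^+=-2.9385  v^+=-0.0149  a^+=2.3203
step 4: x_pred=-2.5018  r=2.4118  x^+=-1.9206  v^+=2.7151  a^+=3.4622
step 5: x_pred=0.4283  r=5.3217  x^+=1.7108  v^+=7.7114  a^+=5.9819
step 6: x_pred=7.6416  r=-3.5216  x^+=6.7929  v^+=9.5344  a^+=4.3145
step 7: x_pred=13.5335  r=-13.4435  x^+=10.2936  v^+=5.0107  a^+=-2.0505
step 8: x_pred=13.0061  r=-14.0861  x^+=9.6114  v^+=-3.8035  a^+=-8.7198

resid = -14.0861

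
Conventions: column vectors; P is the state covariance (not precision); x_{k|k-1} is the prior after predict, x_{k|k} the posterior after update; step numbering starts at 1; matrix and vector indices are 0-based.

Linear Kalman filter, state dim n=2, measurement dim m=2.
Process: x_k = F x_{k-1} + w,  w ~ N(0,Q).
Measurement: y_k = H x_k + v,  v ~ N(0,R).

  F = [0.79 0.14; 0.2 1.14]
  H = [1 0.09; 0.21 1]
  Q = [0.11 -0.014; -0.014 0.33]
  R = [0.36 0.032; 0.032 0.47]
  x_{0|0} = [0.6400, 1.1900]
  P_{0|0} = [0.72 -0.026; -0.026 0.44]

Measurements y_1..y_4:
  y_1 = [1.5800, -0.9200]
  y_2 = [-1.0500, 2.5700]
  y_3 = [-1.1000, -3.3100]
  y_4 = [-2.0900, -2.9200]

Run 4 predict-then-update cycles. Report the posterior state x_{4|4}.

step 1: x^-=[0.6722, 1.4846]  P^-=[0.5622 0.1458; 0.1458 0.9188]  S=[0.9559 0.3814; 0.3814 1.4748]  K=[0.5915 0.0260; -0.0198 0.6489]  nu=[0.7742, -2.5458]  x^+=[1.0640, -0.1825]  P^+=[0.2150 -0.0140; -0.0140 0.3073]
step 2: x^-=[0.8150, 0.0047]  P^-=[0.2471 0.0560; 0.0560 0.7315]  S=[0.6231 0.2068; 0.2068 1.2360]  K=[0.3978 0.0207; -0.0043 0.6021]  nu=[-1.8654, 2.3942]  x^+=[0.1226, 1.4543]  P^+=[0.1446 -0.0079; -0.0079 0.2845]
step 3: x^-=[0.3004, 1.6824]  P^-=[0.2041 0.0469; 0.0469 0.7019]  S=[0.5782 0.1858; 0.1858 1.2007]  K=[0.3538 0.0200; -0.0001 0.5929]  nu=[-1.5519, -5.0555]  x^+=[-0.3498, -1.3146]  P^+=[0.1286 -0.0063; -0.0063 0.2800]
step 4: x^-=[-0.4604, -1.5686]  P^-=[0.1943 0.0452; 0.0452 0.6961]  S=[0.5681 0.1815; 0.1815 1.1937]  K=[0.3429 0.0199; 0.0010 0.5910]  nu=[-1.4884, -1.2547]  x^+=[-0.9957, -2.3116]  P^+=[0.1246 -0.0058; -0.0058 0.2790]

x_post = [-0.9957, -2.3116]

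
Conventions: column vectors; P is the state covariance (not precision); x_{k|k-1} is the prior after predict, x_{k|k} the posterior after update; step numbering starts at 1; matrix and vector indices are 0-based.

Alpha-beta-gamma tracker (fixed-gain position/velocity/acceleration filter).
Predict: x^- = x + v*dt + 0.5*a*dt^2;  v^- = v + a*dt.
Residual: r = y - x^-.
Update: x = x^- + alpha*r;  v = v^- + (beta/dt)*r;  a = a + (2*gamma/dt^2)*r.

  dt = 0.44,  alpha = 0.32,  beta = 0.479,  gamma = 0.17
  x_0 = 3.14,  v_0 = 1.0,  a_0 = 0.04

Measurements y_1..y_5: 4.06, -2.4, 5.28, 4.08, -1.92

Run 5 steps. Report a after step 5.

step 1: x_pred=3.5839  r=0.4761  x^+=3.7362  v^+=1.5359  a^+=0.8762
step 2: x_pred=4.4969  r=-6.8969  x^+=2.2899  v^+=-5.5867  a^+=-11.2361
step 3: x_pred=-1.2559  r=6.5359  x^+=0.8356  v^+=-3.4153  a^+=0.2423
step 4: x_pred=-0.6437  r=4.7237  x^+=0.8679  v^+=1.8337  a^+=8.5381
step 5: x_pred=2.5012  r=-4.4212  x^+=1.0864  v^+=0.7774  a^+=0.7736

a_post = 0.7736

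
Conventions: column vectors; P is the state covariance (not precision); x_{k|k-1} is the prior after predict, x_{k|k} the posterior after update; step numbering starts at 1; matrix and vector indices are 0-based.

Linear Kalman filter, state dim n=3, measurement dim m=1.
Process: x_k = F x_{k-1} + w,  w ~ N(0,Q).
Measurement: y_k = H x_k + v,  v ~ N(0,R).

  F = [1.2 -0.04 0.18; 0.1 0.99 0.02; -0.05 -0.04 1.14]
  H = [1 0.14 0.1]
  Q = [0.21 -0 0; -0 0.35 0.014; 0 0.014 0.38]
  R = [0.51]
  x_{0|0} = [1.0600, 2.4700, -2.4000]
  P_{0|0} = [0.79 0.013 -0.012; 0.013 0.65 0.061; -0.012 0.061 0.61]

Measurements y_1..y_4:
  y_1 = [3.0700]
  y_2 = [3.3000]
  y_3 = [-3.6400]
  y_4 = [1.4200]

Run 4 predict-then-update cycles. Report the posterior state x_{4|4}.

step 1: x^-=[0.7412, 2.5033, -2.8878]  P^-=[1.3611 0.0970 0.0587; 0.0970 1.0002 0.0650; 0.0587 0.0650 1.1716]  S=[1.9431]  K=[0.7105; 0.1253; 0.0952]  nu=[2.2671]  x^+=[2.3519, 2.7874, -2.6720]  P^+=[0.3803 -0.0760 -0.0727; -0.0760 0.9696 0.0418; -0.0727 0.0418 1.1540]
step 2: x^-=[2.2299, 2.9413, -3.2752]  P^-=[0.7718 -0.0743 0.1180; -0.0743 1.2909 0.0430; 0.1180 0.0430 1.8864]  S=[1.3300]  K=[0.5814; 0.0833; 0.2351]  nu=[0.9859]  x^+=[2.8030, 3.0234, -3.0434]  P^+=[0.3223 -0.1387 -0.0638; -0.1387 1.2817 0.0170; -0.0638 0.0170 1.8129]
step 3: x^-=[2.6949, 3.2126, -3.7306]  P^-=[0.7204 -0.1694 0.2736; -0.1694 1.5831 0.0223; 0.2736 0.0223 2.7441]  S=[1.2968]  K=[0.5583; 0.0420; 0.4250]  nu=[-6.4116]  x^+=[-0.8850, 2.9433, -6.4553]  P^+=[0.3161 -0.1998 -0.0341; -0.1998 1.5808 -0.0008; -0.0341 -0.0008 2.5099]
step 4: x^-=[-2.3416, 2.6962, -7.4325]  P^-=[0.7535 -0.2538 0.4614; -0.2538 1.8638 0.0129; 0.4614 0.0129 3.6484]  S=[1.3581]  K=[0.5626; 0.0062; 0.6097]  nu=[4.1274]  x^+=[-0.0194, 2.7219, -4.9160]  P^+=[0.3236 -0.2585 -0.0045; -0.2585 1.8637 0.0078; -0.0045 0.0078 3.1435]

x_post = [-0.0194, 2.7219, -4.9160]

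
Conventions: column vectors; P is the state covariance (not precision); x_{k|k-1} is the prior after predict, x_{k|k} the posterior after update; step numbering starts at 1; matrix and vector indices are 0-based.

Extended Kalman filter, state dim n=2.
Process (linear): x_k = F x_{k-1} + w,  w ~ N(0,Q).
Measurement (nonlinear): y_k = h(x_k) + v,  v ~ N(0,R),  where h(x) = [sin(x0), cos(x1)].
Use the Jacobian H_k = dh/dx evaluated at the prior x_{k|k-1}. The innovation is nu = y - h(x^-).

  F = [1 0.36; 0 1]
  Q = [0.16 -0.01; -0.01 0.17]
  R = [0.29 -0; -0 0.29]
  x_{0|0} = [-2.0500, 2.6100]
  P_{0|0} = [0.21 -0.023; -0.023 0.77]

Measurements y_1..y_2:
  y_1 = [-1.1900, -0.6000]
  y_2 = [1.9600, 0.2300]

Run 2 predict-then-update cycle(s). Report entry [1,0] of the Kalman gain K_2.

K[1,0] = 0.1491

step 1: x^-=[-1.1104, 2.6100]  P^-=[0.4532 0.2442; 0.2442 0.9400]  H_jac=[0.4443 0.0000; 0.0000 -0.5069]  S=[0.3795 -0.0550; -0.0550 0.5315]  K=[0.5045 -0.1807; 0.1584 -0.8801]  nu=[-0.2941, 0.2620]  x^+=[-1.3061, 2.3328]  P^+=[0.3293 0.1034; 0.1034 0.5035]
step 2: x^-=[-0.4663, 2.3328]  P^-=[0.6290 0.2746; 0.2746 0.6735]  H_jac=[0.8932 0.0000; 0.0000 -0.7234]  S=[0.7918 -0.1775; -0.1775 0.6425]  K=[0.6824 -0.1207; 0.1491 -0.7172]  nu=[2.4096, 0.9204]  x^+=[1.0670, 2.0319]  P^+=[0.2216 0.0484; 0.0484 0.2875]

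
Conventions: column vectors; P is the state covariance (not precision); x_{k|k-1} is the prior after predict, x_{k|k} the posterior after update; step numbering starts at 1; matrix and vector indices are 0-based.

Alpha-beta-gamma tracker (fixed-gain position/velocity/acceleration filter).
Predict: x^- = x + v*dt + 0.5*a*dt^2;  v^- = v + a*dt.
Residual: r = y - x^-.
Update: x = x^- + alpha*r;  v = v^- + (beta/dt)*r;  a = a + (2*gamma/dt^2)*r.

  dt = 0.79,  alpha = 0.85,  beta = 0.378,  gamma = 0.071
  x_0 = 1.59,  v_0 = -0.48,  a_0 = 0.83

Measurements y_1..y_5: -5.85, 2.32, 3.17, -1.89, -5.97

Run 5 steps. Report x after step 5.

x_post = -5.1489

step 1: x_pred=1.4698  r=-7.3198  x^+=-4.7520  v^+=-3.3267  a^+=-0.8355
step 2: x_pred=-7.6408  r=9.9608  x^+=0.8259  v^+=0.7794  a^+=1.4309
step 3: x_pred=1.8881  r=1.2819  x^+=2.9777  v^+=2.5231  a^+=1.7226
step 4: x_pred=5.5085  r=-7.3985  x^+=-0.7802  v^+=0.3439  a^+=0.0392
step 5: x_pred=-0.4963  r=-5.4737  x^+=-5.1489  v^+=-2.2442  a^+=-1.2062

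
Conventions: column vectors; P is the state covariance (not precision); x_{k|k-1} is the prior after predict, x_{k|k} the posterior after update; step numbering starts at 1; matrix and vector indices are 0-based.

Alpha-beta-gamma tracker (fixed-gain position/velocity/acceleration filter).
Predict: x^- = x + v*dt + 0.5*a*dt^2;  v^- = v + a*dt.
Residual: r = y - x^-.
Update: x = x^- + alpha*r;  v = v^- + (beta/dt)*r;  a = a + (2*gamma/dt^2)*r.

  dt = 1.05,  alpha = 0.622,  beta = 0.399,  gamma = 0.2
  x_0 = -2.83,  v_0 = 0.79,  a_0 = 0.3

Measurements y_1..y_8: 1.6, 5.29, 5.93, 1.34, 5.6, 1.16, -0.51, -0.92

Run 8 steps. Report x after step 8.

step 1: x_pred=-1.8351  r=3.4351  x^+=0.3015  v^+=2.4103  a^+=1.5463
step 2: x_pred=3.6848  r=1.6052  x^+=4.6832  v^+=4.6439  a^+=2.1287
step 3: x_pred=10.7328  r=-4.8028  x^+=7.7455  v^+=5.0540  a^+=0.3862
step 4: x_pred=13.2650  r=-11.9250  x^+=5.8477  v^+=0.9280  a^+=-3.9404
step 5: x_pred=4.6499  r=0.9501  x^+=5.2409  v^+=-2.8484  a^+=-3.5957
step 6: x_pred=0.2679  r=0.8921  x^+=0.8228  v^+=-6.2849  a^+=-3.2720
step 7: x_pred=-7.5800  r=7.0700  x^+=-3.1825  v^+=-7.0339  a^+=-0.7069
step 8: x_pred=-10.9577  r=10.0377  x^+=-4.7143  v^+=-3.9618  a^+=2.9349

x_post = -4.7143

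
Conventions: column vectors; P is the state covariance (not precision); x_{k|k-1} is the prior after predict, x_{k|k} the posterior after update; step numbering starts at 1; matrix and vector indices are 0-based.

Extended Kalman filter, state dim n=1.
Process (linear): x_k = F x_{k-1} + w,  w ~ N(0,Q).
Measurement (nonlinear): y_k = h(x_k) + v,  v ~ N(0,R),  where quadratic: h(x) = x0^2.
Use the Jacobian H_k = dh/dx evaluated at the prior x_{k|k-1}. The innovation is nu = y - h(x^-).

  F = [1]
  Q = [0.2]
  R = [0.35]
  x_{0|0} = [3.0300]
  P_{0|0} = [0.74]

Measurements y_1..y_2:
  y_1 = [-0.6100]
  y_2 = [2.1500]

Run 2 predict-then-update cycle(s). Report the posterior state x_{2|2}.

step 1: x^-=[3.0300]  P^-=[0.9400]  H_jac=[6.0600]  S=[34.8702]  K=[0.1634]  nu=[-9.7909]  x^+=[1.4306]  P^+=[0.0094]
step 2: x^-=[1.4306]  P^-=[0.2094]  H_jac=[2.8611]  S=[2.0644]  K=[0.2903]  nu=[0.1035]  x^+=[1.4606]  P^+=[0.0355]

x_post = [1.4606]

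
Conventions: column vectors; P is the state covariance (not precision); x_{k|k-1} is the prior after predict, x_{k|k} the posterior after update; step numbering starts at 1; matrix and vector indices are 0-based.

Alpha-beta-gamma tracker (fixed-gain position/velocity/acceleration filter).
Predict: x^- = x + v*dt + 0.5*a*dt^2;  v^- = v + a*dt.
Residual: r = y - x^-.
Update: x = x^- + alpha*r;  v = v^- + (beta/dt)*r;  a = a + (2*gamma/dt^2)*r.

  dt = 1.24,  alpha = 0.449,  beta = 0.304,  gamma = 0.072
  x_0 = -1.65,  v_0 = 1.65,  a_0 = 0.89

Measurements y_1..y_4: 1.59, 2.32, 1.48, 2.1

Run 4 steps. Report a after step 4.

a_post = -0.6099

step 1: x_pred=1.0802  r=0.5098  x^+=1.3091  v^+=2.8786  a^+=0.9377
step 2: x_pred=5.5995  r=-3.2795  x^+=4.1270  v^+=3.2374  a^+=0.6306
step 3: x_pred=8.6261  r=-7.1461  x^+=5.4175  v^+=2.2674  a^+=-0.0386
step 4: x_pred=8.1994  r=-6.0994  x^+=5.4607  v^+=0.7241  a^+=-0.6099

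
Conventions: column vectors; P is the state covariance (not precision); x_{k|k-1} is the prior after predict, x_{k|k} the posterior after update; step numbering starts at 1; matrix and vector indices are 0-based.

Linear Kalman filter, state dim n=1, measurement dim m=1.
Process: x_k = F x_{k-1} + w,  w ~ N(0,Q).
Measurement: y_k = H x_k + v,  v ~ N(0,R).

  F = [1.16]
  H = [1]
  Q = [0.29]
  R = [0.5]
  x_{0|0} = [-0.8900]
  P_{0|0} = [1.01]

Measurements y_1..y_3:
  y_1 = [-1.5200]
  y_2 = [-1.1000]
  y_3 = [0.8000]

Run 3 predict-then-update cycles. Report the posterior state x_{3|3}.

x_post = [-0.1591]

step 1: x^-=[-1.0324]  P^-=[1.6491]  S=[2.1491]  K=[0.7673]  nu=[-0.4876]  x^+=[-1.4066]  P^+=[0.3837]
step 2: x^-=[-1.6316]  P^-=[0.8063]  S=[1.3063]  K=[0.6172]  nu=[0.5316]  x^+=[-1.3035]  P^+=[0.3086]
step 3: x^-=[-1.5120]  P^-=[0.7053]  S=[1.2053]  K=[0.5852]  nu=[2.3120]  x^+=[-0.1591]  P^+=[0.2926]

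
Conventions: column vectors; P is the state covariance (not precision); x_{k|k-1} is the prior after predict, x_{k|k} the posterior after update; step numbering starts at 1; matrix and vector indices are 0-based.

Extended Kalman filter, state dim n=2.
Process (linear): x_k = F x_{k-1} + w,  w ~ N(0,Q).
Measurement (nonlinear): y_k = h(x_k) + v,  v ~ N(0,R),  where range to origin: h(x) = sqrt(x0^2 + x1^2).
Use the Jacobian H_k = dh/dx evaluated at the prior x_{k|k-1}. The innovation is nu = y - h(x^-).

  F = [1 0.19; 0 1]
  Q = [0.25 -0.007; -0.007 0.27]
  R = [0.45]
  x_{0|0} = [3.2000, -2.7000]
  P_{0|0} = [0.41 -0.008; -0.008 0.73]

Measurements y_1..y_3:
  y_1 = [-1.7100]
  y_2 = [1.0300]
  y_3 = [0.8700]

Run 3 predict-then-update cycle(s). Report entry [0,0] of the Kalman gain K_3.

K[0,0] = 0.5240

step 1: x^-=[2.6870, -2.7000]  P^-=[0.6833 0.1237; 0.1237 1.0000]  H_jac=[0.7054 -0.7088]  S=[1.1687]  K=[0.3374; -0.5318]  nu=[-5.5192]  x^+=[0.8248, 0.2352]  P^+=[0.5503 0.3334; 0.3334 0.6694]
step 2: x^-=[0.8695, 0.2352]  P^-=[0.9511 0.4536; 0.4536 0.9394]  H_jac=[0.9653 0.2611]  S=[1.6290]  K=[0.6363; 0.4194]  nu=[0.1292]  x^+=[0.9517, 0.2894]  P^+=[0.2915 0.0189; 0.0189 0.6529]
step 3: x^-=[1.0067, 0.2894]  P^-=[0.5723 0.1359; 0.1359 0.9229]  H_jac=[0.9611 0.2763]  S=[1.1212]  K=[0.5240; 0.3439]  nu=[-0.1775]  x^+=[0.9137, 0.2284]  P^+=[0.2644 -0.0662; -0.0662 0.7903]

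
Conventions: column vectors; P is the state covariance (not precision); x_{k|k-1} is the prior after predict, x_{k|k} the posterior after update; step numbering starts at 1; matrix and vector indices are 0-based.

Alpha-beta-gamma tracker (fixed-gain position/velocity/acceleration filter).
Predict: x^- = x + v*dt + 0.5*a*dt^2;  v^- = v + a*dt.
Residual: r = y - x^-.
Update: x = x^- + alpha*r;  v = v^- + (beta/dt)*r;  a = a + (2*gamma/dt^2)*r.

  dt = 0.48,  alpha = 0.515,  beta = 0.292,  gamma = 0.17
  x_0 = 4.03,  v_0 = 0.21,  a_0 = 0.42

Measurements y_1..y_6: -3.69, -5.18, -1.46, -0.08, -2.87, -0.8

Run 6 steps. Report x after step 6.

x_post = 0.0246

step 1: x_pred=4.1792  r=-7.8692  x^+=0.1266  v^+=-4.3755  a^+=-11.1925
step 2: x_pred=-3.2631  r=-1.9169  x^+=-4.2503  v^+=-10.9140  a^+=-14.0213
step 3: x_pred=-11.1043  r=9.6443  x^+=-6.1375  v^+=-11.7773  a^+=0.2107
step 4: x_pred=-11.7663  r=11.6863  x^+=-5.7479  v^+=-4.5670  a^+=17.4561
step 5: x_pred=-5.9291  r=3.0591  x^+=-4.3537  v^+=5.6729  a^+=21.9704
step 6: x_pred=0.9003  r=-1.7003  x^+=0.0246  v^+=15.1843  a^+=19.4613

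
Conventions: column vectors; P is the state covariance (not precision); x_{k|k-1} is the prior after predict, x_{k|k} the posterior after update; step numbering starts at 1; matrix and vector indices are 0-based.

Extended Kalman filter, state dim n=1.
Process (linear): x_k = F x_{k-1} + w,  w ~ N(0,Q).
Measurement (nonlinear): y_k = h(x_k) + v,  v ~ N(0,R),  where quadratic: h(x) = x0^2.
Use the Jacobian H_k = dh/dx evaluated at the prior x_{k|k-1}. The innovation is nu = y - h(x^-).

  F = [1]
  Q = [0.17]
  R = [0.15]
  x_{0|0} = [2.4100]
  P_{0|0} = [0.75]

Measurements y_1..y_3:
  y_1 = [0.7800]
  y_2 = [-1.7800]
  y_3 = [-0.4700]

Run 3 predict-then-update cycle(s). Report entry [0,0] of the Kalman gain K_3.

K[0,0] = 0.3791

step 1: x^-=[2.4100]  P^-=[0.9200]  H_jac=[4.8200]  S=[21.5238]  K=[0.2060]  nu=[-5.0281]  x^+=[1.3741]  P^+=[0.0064]
step 2: x^-=[1.3741]  P^-=[0.1764]  H_jac=[2.7482]  S=[1.4824]  K=[0.3271]  nu=[-3.6681]  x^+=[0.1744]  P^+=[0.0179]
step 3: x^-=[0.1744]  P^-=[0.1879]  H_jac=[0.3488]  S=[0.1729]  K=[0.3791]  nu=[-0.5004]  x^+=[-0.0153]  P^+=[0.1630]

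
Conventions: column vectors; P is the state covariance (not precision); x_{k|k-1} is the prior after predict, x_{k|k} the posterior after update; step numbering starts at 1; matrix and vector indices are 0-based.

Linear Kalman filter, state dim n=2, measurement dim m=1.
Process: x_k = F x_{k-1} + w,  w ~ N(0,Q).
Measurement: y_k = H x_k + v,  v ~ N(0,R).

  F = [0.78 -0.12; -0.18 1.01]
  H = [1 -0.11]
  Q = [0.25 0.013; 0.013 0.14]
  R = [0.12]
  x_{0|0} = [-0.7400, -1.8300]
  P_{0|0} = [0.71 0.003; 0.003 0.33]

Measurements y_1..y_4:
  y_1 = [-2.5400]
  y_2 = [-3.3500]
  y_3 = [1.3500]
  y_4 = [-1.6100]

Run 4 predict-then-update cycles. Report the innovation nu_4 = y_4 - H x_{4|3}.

step 1: x^-=[-0.3576, -1.7151]  P^-=[0.6862 -0.1243; -0.1243 0.4985]  S=[0.8395]  K=[0.8336; -0.2133]  nu=[-2.3711]  x^+=[-2.3341, -1.2093]  P^+=[0.1028 0.0250; 0.0250 0.4603]
step 2: x^-=[-1.6755, -0.8012]  P^-=[0.3145 -0.0370; -0.0370 0.6038]  S=[0.4499]  K=[0.7080; -0.2298]  nu=[-1.7626]  x^+=[-2.9235, -0.3962]  P^+=[0.0889 0.0362; 0.0362 0.5801]
step 3: x^-=[-2.2327, 0.1260]  P^-=[0.3057 -0.0405; -0.0405 0.7214]  S=[0.4433]  K=[0.6996; -0.2703]  nu=[3.5966]  x^+=[0.2834, -0.8461]  P^+=[0.0887 0.0434; 0.0434 0.6890]
step 4: x^-=[0.3226, -0.9056]  P^-=[0.3058 -0.0479; -0.0479 0.8300]  S=[0.4464]  K=[0.6969; -0.3118]  nu=[-2.0322]  x^+=[-1.0936, -0.2719]  P^+=[0.0890 0.0491; 0.0491 0.7866]

innov = [-2.0322]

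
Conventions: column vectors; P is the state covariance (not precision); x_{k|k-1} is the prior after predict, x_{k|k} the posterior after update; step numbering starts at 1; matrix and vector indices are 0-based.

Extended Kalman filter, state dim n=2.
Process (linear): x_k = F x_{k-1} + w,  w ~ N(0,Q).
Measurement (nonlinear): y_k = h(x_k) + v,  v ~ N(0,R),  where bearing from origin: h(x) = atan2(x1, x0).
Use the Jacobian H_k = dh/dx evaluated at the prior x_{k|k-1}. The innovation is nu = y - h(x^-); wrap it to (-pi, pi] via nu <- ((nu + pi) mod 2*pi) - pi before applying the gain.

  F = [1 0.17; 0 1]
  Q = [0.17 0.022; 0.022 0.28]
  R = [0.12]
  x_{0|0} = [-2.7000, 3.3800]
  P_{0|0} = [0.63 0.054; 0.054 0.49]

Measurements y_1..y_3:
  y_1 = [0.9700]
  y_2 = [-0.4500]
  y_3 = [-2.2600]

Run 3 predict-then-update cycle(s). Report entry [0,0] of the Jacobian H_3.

H_jac[0,0] = -0.1488

step 1: x^-=[-2.1254, 3.3800]  P^-=[0.8325 0.1593; 0.1593 0.7700]  H_jac=[-0.2120 -0.1333]  S=[0.1801]  K=[-1.0979; -0.7575]  nu=[-1.1621]  x^+=[-0.8495, 4.2603]  P^+=[0.6154 0.0095; 0.0095 0.6667]
step 2: x^-=[-0.1252, 4.2603]  P^-=[0.8079 0.1448; 0.1448 0.9467]  H_jac=[-0.2345 -0.0069]  S=[0.1649]  K=[-1.1547; -0.2455]  nu=[-2.0502]  x^+=[2.2422, 4.7636]  P^+=[0.5880 0.0981; 0.0981 0.9367]
step 3: x^-=[3.0520, 4.7636]  P^-=[0.8184 0.2793; 0.2793 1.2167]  H_jac=[-0.1488 0.0954]  S=[0.1413]  K=[-0.6737; 0.5270]  nu=[3.0222]  x^+=[1.0160, 6.3563]  P^+=[0.7543 0.3295; 0.3295 1.1775]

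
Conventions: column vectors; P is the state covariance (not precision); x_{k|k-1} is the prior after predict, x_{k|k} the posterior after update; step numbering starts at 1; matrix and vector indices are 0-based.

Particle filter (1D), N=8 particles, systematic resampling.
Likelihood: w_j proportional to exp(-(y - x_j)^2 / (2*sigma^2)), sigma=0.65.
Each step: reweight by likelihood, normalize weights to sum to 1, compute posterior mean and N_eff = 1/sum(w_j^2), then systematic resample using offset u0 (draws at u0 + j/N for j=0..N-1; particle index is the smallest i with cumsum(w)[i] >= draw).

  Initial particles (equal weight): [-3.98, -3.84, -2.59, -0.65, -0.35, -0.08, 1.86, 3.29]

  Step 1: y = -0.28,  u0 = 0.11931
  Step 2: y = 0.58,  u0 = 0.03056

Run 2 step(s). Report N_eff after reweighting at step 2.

N_eff = 6.7822

step 1: w=[0.0000, 0.0000, 0.0006, 0.3032, 0.3545, 0.3401, 0.0016, 0.0000]  mean=-0.3471  Neff=3.0007  idx=[3, 3, 4, 4, 4, 5, 5, 5]
step 2: w=[0.0521, 0.0521, 0.1122, 0.1122, 0.1122, 0.1864, 0.1864, 0.1864]  mean=-0.2303  Neff=6.7822  idx=[0, 2, 3, 4, 5, 6, 6, 7]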